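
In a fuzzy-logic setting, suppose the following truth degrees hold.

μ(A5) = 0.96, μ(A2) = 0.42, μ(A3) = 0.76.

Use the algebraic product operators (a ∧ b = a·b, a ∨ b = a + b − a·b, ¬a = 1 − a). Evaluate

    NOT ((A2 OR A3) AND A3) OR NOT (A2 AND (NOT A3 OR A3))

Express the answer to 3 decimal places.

A2 OR A3 = a + b − a·b on (0.4200, 0.7600) = 0.8608
(A2 OR A3) AND A3 = a·b on (0.8608, 0.7600) = 0.6542
NOT ((A2 OR A3) AND A3) = 1 − 0.6542 = 0.3458
NOT A3 = 1 − 0.7600 = 0.2400
NOT A3 OR A3 = a + b − a·b on (0.2400, 0.7600) = 0.8176
A2 AND (NOT A3 OR A3) = a·b on (0.4200, 0.8176) = 0.3434
NOT (A2 AND (NOT A3 OR A3)) = 1 − 0.3434 = 0.6566
NOT ((A2 OR A3) AND A3) OR NOT (A2 AND (NOT A3 OR A3)) = a + b − a·b on (0.3458, 0.6566) = 0.7754

0.775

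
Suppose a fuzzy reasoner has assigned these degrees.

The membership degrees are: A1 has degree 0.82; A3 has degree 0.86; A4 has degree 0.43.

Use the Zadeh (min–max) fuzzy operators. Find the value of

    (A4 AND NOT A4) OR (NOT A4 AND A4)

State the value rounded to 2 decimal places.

NOT A4 = 1 − 0.43 = 0.57
A4 AND NOT A4 = min(a, b) on (0.43, 0.57) = 0.43
NOT A4 = 1 − 0.43 = 0.57
NOT A4 AND A4 = min(a, b) on (0.57, 0.43) = 0.43
(A4 AND NOT A4) OR (NOT A4 AND A4) = max(a, b) on (0.43, 0.43) = 0.43

0.43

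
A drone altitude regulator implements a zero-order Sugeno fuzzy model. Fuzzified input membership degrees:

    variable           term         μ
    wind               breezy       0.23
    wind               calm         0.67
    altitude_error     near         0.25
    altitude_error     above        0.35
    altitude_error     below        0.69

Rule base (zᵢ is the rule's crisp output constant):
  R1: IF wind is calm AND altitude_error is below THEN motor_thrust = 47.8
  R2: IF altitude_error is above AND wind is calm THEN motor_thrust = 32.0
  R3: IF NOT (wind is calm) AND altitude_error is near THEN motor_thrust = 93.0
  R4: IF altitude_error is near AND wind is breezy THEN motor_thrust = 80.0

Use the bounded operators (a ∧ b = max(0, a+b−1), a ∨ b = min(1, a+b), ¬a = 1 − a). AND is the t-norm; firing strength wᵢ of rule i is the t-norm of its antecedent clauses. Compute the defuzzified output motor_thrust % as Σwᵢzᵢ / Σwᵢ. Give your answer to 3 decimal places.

46.968

R1 (z=47.8): calm=0.67, below=0.69; AND[max(0, a+b−1)] → w = 0.36
R2 (z=32.0): above=0.35, calm=0.67; AND[max(0, a+b−1)] → w = 0.02
R3 (z=93.0): ¬calm=1−0.67=0.33, near=0.25; AND[max(0, a+b−1)] → w = 0.00
R4 (z=80.0): near=0.25, breezy=0.23; AND[max(0, a+b−1)] → w = 0.00
Weighted average = (0.36·47.8 + 0.02·32.0 + 0.00·93.0 + 0.00·80.0) / (0.36 + 0.02 + 0.00 + 0.00)
  = 17.8480 / 0.3800 = 46.968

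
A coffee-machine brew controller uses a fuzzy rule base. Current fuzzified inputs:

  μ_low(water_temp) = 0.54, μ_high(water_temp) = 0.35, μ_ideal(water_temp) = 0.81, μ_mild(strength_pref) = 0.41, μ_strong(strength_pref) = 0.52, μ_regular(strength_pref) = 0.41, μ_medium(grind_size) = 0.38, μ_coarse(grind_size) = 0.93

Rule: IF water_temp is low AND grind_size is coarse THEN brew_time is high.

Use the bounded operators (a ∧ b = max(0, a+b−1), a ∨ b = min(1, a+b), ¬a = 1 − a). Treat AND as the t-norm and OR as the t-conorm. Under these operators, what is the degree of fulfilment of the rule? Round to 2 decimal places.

firing strength: low=0.54, coarse=0.93; AND[max(0, a+b−1)] → w = 0.47

0.47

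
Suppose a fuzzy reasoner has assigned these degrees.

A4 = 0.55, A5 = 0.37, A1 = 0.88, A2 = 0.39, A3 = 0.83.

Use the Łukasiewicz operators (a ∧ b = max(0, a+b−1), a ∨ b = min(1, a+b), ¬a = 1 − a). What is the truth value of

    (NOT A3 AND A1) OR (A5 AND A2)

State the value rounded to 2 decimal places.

0.05

NOT A3 = 1 − 0.83 = 0.17
NOT A3 AND A1 = max(0, a+b−1) on (0.17, 0.88) = 0.05
A5 AND A2 = max(0, a+b−1) on (0.37, 0.39) = 0.00
(NOT A3 AND A1) OR (A5 AND A2) = min(1, a+b) on (0.05, 0.00) = 0.05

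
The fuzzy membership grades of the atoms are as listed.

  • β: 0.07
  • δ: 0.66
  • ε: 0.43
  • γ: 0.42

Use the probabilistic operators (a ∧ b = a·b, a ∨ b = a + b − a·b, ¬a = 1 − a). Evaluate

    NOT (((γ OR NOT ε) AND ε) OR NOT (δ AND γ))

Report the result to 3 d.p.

0.188

NOT ε = 1 − 0.4300 = 0.5700
γ OR NOT ε = a + b − a·b on (0.4200, 0.5700) = 0.7506
(γ OR NOT ε) AND ε = a·b on (0.7506, 0.4300) = 0.3228
δ AND γ = a·b on (0.6600, 0.4200) = 0.2772
NOT (δ AND γ) = 1 − 0.2772 = 0.7228
((γ OR NOT ε) AND ε) OR NOT (δ AND γ) = a + b − a·b on (0.3228, 0.7228) = 0.8123
NOT (((γ OR NOT ε) AND ε) OR NOT (δ AND γ)) = 1 − 0.8123 = 0.1877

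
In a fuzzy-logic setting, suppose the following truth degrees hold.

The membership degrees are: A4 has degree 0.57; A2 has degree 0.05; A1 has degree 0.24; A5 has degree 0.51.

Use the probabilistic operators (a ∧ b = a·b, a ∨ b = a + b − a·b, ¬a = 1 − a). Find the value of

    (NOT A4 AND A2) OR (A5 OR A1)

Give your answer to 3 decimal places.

NOT A4 = 1 − 0.5700 = 0.4300
NOT A4 AND A2 = a·b on (0.4300, 0.0500) = 0.0215
A5 OR A1 = a + b − a·b on (0.5100, 0.2400) = 0.6276
(NOT A4 AND A2) OR (A5 OR A1) = a + b − a·b on (0.0215, 0.6276) = 0.6356

0.636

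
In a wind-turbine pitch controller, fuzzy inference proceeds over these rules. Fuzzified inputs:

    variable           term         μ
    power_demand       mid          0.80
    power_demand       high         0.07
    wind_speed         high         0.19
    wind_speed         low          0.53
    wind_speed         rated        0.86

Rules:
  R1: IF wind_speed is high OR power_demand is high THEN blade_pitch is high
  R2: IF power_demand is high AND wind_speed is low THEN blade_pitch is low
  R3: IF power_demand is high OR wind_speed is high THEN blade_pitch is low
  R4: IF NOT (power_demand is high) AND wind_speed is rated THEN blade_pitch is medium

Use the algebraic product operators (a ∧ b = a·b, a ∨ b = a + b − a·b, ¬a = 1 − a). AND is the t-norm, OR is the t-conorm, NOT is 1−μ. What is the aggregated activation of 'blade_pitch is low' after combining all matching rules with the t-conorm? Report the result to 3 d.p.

R1: high=0.19, high=0.07; OR[a + b − a·b] → w = 0.2467
R2: high=0.07, low=0.53; AND[a·b] → w = 0.0371
R3: high=0.07, high=0.19; OR[a + b − a·b] → w = 0.2467
R4: ¬high=1−0.07=0.93, rated=0.86; AND[a·b] → w = 0.7998
Rules with consequent 'low': {R2, R3} → strengths 0.0371, 0.2467
Aggregate via t-conorm [a + b − a·b]: 0.2746

0.275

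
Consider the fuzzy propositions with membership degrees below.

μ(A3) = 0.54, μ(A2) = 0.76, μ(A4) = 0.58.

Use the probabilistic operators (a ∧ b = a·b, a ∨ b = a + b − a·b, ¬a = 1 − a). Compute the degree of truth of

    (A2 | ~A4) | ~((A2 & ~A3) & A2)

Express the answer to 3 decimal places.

0.963

~A4 = 1 − 0.5800 = 0.4200
A2 | ~A4 = a + b − a·b on (0.7600, 0.4200) = 0.8608
~A3 = 1 − 0.5400 = 0.4600
A2 & ~A3 = a·b on (0.7600, 0.4600) = 0.3496
(A2 & ~A3) & A2 = a·b on (0.3496, 0.7600) = 0.2657
~((A2 & ~A3) & A2) = 1 − 0.2657 = 0.7343
(A2 | ~A4) | ~((A2 & ~A3) & A2) = a + b − a·b on (0.8608, 0.7343) = 0.9630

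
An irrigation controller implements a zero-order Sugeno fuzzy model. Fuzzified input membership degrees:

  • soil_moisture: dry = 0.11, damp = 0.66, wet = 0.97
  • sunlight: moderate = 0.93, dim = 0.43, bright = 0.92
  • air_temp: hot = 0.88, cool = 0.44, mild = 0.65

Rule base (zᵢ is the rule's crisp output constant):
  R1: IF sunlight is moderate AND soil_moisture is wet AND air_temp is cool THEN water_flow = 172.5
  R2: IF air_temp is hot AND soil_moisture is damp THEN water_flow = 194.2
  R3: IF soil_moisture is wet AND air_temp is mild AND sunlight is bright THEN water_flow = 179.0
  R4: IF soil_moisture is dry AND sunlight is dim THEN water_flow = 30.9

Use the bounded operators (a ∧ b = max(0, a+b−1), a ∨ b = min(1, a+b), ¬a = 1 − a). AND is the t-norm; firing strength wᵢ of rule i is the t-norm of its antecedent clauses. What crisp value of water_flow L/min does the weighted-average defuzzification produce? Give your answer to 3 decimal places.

183.224

R1 (z=172.5): moderate=0.93, wet=0.97, cool=0.44; AND[max(0, a+b−1)] → w = 0.34
R2 (z=194.2): hot=0.88, damp=0.66; AND[max(0, a+b−1)] → w = 0.54
R3 (z=179.0): wet=0.97, mild=0.65, bright=0.92; AND[max(0, a+b−1)] → w = 0.54
R4 (z=30.9): dry=0.11, dim=0.43; AND[max(0, a+b−1)] → w = 0.00
Weighted average = (0.34·172.5 + 0.54·194.2 + 0.54·179.0 + 0.00·30.9) / (0.34 + 0.54 + 0.54 + 0.00)
  = 260.1780 / 1.4200 = 183.224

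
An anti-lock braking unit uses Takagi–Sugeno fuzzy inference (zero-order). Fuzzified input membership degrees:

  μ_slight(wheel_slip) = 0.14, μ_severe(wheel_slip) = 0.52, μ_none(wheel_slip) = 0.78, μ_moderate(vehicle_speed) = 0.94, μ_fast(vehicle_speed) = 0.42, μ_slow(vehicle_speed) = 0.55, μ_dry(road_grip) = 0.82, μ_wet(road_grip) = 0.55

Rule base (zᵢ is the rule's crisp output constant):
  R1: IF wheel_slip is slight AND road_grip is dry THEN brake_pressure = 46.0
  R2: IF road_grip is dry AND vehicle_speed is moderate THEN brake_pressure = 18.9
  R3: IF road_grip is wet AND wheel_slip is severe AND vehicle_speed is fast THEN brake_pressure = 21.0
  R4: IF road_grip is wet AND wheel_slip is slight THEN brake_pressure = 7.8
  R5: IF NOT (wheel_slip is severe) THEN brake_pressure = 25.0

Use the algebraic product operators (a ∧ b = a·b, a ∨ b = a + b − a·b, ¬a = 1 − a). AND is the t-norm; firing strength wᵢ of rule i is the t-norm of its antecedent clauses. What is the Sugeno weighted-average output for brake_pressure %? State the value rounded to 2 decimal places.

R1 (z=46.0): slight=0.14, dry=0.82; AND[a·b] → w = 0.1148
R2 (z=18.9): dry=0.82, moderate=0.94; AND[a·b] → w = 0.7708
R3 (z=21.0): wet=0.55, severe=0.52, fast=0.42; AND[a·b] → w = 0.1201
R4 (z=7.8): wet=0.55, slight=0.14; AND[a·b] → w = 0.0770
R5 (z=25.0): ¬severe=1−0.52=0.48 → w = 0.4800
Weighted average = (0.1148·46.0 + 0.7708·18.9 + 0.1201·21.0 + 0.0770·7.8 + 0.4800·25.0) / (0.1148 + 0.7708 + 0.1201 + 0.0770 + 0.4800)
  = 34.9720 / 1.5627 = 22.38

22.38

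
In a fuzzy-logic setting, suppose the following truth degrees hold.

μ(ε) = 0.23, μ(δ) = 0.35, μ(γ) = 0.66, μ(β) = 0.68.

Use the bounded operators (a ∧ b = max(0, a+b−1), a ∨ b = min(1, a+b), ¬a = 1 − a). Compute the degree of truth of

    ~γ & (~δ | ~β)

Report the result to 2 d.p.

0.31

~γ = 1 − 0.66 = 0.34
~δ = 1 − 0.35 = 0.65
~β = 1 − 0.68 = 0.32
~δ | ~β = min(1, a+b) on (0.65, 0.32) = 0.97
~γ & (~δ | ~β) = max(0, a+b−1) on (0.34, 0.97) = 0.31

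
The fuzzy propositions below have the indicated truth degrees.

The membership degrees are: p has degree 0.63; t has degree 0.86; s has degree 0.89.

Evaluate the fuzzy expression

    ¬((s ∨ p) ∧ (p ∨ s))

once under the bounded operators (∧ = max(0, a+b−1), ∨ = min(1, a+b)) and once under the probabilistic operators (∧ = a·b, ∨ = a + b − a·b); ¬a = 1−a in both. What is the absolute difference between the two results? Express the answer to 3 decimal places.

0.080

Under bounded:
  s ∨ p = min(1, a+b) on (0.89, 0.63) = 1.00
  p ∨ s = min(1, a+b) on (0.63, 0.89) = 1.00
  (s ∨ p) ∧ (p ∨ s) = max(0, a+b−1) on (1.00, 1.00) = 1.00
  ¬((s ∨ p) ∧ (p ∨ s)) = 1 − 1.00 = 0.00
  → value = 0.0000
Under probabilistic:
  s ∨ p = a + b − a·b on (0.8900, 0.6300) = 0.9593
  p ∨ s = a + b − a·b on (0.6300, 0.8900) = 0.9593
  (s ∨ p) ∧ (p ∨ s) = a·b on (0.9593, 0.9593) = 0.9203
  ¬((s ∨ p) ∧ (p ∨ s)) = 1 − 0.9203 = 0.0797
  → value = 0.0797
|0.0000 − 0.0797| = 0.080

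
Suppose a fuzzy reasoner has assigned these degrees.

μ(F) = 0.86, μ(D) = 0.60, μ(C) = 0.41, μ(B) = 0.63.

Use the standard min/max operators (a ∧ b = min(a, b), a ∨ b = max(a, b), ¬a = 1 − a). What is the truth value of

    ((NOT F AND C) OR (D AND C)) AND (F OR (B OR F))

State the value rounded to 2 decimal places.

0.41

NOT F = 1 − 0.86 = 0.14
NOT F AND C = min(a, b) on (0.14, 0.41) = 0.14
D AND C = min(a, b) on (0.60, 0.41) = 0.41
(NOT F AND C) OR (D AND C) = max(a, b) on (0.14, 0.41) = 0.41
B OR F = max(a, b) on (0.63, 0.86) = 0.86
F OR (B OR F) = max(a, b) on (0.86, 0.86) = 0.86
((NOT F AND C) OR (D AND C)) AND (F OR (B OR F)) = min(a, b) on (0.41, 0.86) = 0.41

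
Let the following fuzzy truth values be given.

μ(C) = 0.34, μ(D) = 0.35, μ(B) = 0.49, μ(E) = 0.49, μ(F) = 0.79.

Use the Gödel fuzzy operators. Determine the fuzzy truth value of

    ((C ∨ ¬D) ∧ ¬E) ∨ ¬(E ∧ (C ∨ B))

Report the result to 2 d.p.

0.51

¬D = 1 − 0.35 = 0.65
C ∨ ¬D = max(a, b) on (0.34, 0.65) = 0.65
¬E = 1 − 0.49 = 0.51
(C ∨ ¬D) ∧ ¬E = min(a, b) on (0.65, 0.51) = 0.51
C ∨ B = max(a, b) on (0.34, 0.49) = 0.49
E ∧ (C ∨ B) = min(a, b) on (0.49, 0.49) = 0.49
¬(E ∧ (C ∨ B)) = 1 − 0.49 = 0.51
((C ∨ ¬D) ∧ ¬E) ∨ ¬(E ∧ (C ∨ B)) = max(a, b) on (0.51, 0.51) = 0.51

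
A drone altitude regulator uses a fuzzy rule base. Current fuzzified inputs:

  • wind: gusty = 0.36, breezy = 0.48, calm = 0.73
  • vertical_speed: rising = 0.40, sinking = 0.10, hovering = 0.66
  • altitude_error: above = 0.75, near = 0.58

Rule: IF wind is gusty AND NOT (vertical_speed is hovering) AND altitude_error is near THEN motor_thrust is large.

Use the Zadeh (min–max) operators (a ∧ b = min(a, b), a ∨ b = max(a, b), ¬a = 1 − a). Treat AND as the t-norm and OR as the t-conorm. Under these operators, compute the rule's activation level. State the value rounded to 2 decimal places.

0.34

firing strength: gusty=0.36, ¬hovering=1−0.66=0.34, near=0.58; AND[min(a, b)] → w = 0.34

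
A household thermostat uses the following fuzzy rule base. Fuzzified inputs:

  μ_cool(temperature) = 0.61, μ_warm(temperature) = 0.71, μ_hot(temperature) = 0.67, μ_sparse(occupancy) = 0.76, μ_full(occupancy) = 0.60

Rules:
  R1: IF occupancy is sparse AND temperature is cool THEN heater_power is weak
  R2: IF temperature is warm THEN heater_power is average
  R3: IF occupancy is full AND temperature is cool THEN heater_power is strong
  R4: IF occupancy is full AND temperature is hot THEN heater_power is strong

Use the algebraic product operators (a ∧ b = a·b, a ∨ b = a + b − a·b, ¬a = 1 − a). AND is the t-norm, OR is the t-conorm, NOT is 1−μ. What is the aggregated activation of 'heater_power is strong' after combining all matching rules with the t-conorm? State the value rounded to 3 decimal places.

R1: sparse=0.76, cool=0.61; AND[a·b] → w = 0.4636
R2: warm=0.71 → w = 0.7100
R3: full=0.60, cool=0.61; AND[a·b] → w = 0.3660
R4: full=0.60, hot=0.67; AND[a·b] → w = 0.4020
Rules with consequent 'strong': {R3, R4} → strengths 0.3660, 0.4020
Aggregate via t-conorm [a + b − a·b]: 0.6209

0.621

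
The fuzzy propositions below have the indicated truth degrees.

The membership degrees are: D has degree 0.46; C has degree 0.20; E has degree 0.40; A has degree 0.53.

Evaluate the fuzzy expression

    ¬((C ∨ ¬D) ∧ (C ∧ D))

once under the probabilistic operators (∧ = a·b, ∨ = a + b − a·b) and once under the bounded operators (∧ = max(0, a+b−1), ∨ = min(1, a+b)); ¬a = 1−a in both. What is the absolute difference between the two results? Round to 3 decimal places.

Under probabilistic:
  ¬D = 1 − 0.4600 = 0.5400
  C ∨ ¬D = a + b − a·b on (0.2000, 0.5400) = 0.6320
  C ∧ D = a·b on (0.2000, 0.4600) = 0.0920
  (C ∨ ¬D) ∧ (C ∧ D) = a·b on (0.6320, 0.0920) = 0.0581
  ¬((C ∨ ¬D) ∧ (C ∧ D)) = 1 − 0.0581 = 0.9419
  → value = 0.9419
Under bounded:
  ¬D = 1 − 0.46 = 0.54
  C ∨ ¬D = min(1, a+b) on (0.20, 0.54) = 0.74
  C ∧ D = max(0, a+b−1) on (0.20, 0.46) = 0.00
  (C ∨ ¬D) ∧ (C ∧ D) = max(0, a+b−1) on (0.74, 0.00) = 0.00
  ¬((C ∨ ¬D) ∧ (C ∧ D)) = 1 − 0.00 = 1.00
  → value = 1.0000
|0.9419 − 1.0000| = 0.058

0.058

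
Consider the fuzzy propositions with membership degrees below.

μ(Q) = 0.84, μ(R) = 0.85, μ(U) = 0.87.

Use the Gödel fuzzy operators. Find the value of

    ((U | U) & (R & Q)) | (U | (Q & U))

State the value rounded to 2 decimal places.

0.87

U | U = max(a, b) on (0.87, 0.87) = 0.87
R & Q = min(a, b) on (0.85, 0.84) = 0.84
(U | U) & (R & Q) = min(a, b) on (0.87, 0.84) = 0.84
Q & U = min(a, b) on (0.84, 0.87) = 0.84
U | (Q & U) = max(a, b) on (0.87, 0.84) = 0.87
((U | U) & (R & Q)) | (U | (Q & U)) = max(a, b) on (0.84, 0.87) = 0.87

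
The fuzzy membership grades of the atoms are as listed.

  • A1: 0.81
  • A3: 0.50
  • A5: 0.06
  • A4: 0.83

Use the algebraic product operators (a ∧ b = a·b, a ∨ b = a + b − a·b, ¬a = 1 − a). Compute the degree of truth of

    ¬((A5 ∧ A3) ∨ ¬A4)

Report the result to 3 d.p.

0.805

A5 ∧ A3 = a·b on (0.0600, 0.5000) = 0.0300
¬A4 = 1 − 0.8300 = 0.1700
(A5 ∧ A3) ∨ ¬A4 = a + b − a·b on (0.0300, 0.1700) = 0.1949
¬((A5 ∧ A3) ∨ ¬A4) = 1 − 0.1949 = 0.8051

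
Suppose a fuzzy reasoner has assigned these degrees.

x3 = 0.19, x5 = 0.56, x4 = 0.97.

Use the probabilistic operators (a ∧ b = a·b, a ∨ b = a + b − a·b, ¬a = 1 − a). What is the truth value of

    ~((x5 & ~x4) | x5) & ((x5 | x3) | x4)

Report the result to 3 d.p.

0.428

~x4 = 1 − 0.9700 = 0.0300
x5 & ~x4 = a·b on (0.5600, 0.0300) = 0.0168
(x5 & ~x4) | x5 = a + b − a·b on (0.0168, 0.5600) = 0.5674
~((x5 & ~x4) | x5) = 1 − 0.5674 = 0.4326
x5 | x3 = a + b − a·b on (0.5600, 0.1900) = 0.6436
(x5 | x3) | x4 = a + b − a·b on (0.6436, 0.9700) = 0.9893
~((x5 & ~x4) | x5) & ((x5 | x3) | x4) = a·b on (0.4326, 0.9893) = 0.4280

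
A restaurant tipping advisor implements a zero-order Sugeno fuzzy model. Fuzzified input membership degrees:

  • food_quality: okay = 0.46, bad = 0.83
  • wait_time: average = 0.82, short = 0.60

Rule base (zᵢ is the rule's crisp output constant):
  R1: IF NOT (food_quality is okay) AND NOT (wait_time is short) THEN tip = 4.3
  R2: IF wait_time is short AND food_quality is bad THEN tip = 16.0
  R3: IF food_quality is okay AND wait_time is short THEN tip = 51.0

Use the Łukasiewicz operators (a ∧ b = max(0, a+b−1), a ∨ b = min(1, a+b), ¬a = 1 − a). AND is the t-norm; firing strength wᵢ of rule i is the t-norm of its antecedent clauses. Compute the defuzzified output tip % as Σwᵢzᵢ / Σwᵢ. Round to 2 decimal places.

20.29

R1 (z=4.3): ¬okay=1−0.46=0.54, ¬short=1−0.60=0.40; AND[max(0, a+b−1)] → w = 0.00
R2 (z=16.0): short=0.60, bad=0.83; AND[max(0, a+b−1)] → w = 0.43
R3 (z=51.0): okay=0.46, short=0.60; AND[max(0, a+b−1)] → w = 0.06
Weighted average = (0.00·4.3 + 0.43·16.0 + 0.06·51.0) / (0.00 + 0.43 + 0.06)
  = 9.9400 / 0.4900 = 20.29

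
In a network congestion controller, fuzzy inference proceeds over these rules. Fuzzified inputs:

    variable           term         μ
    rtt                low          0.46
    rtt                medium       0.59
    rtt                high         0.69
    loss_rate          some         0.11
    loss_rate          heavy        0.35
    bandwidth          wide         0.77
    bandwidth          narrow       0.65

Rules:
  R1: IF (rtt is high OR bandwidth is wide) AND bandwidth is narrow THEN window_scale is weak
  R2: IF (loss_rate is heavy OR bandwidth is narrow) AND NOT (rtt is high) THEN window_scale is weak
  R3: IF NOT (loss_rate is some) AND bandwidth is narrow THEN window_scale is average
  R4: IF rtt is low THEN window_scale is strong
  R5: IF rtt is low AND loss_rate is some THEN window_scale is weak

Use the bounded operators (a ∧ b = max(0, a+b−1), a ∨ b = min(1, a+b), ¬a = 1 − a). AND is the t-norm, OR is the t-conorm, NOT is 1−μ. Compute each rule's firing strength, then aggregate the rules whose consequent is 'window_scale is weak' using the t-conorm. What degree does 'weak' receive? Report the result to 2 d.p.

R1: (high=0.69 OR wide=0.77) = 1.00; AND[max(0, a+b−1)] with narrow=0.65 → w = 0.65
R2: (heavy=0.35 OR narrow=0.65) = 1.00; AND[max(0, a+b−1)] with ¬high=1−0.69=0.31 → w = 0.31
R3: ¬some=1−0.11=0.89, narrow=0.65; AND[max(0, a+b−1)] → w = 0.54
R4: low=0.46 → w = 0.46
R5: low=0.46, some=0.11; AND[max(0, a+b−1)] → w = 0.00
Rules with consequent 'weak': {R1, R2, R5} → strengths 0.65, 0.31, 0.00
Aggregate via t-conorm [min(1, a+b)]: 0.96

0.96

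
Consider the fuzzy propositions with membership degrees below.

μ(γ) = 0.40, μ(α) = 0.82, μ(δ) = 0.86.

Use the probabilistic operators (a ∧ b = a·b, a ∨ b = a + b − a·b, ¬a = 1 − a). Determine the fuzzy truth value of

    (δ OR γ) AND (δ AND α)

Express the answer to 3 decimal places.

0.646

δ OR γ = a + b − a·b on (0.8600, 0.4000) = 0.9160
δ AND α = a·b on (0.8600, 0.8200) = 0.7052
(δ OR γ) AND (δ AND α) = a·b on (0.9160, 0.7052) = 0.6460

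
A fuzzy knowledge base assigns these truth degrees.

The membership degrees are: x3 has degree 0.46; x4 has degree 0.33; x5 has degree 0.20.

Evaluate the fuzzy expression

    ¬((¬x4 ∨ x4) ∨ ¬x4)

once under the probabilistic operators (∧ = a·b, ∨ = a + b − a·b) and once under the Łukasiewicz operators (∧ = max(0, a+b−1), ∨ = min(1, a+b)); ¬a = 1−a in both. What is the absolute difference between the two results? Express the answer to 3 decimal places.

Under probabilistic:
  ¬x4 = 1 − 0.3300 = 0.6700
  ¬x4 ∨ x4 = a + b − a·b on (0.6700, 0.3300) = 0.7789
  ¬x4 = 1 − 0.3300 = 0.6700
  (¬x4 ∨ x4) ∨ ¬x4 = a + b − a·b on (0.7789, 0.6700) = 0.9270
  ¬((¬x4 ∨ x4) ∨ ¬x4) = 1 − 0.9270 = 0.0730
  → value = 0.0730
Under Łukasiewicz:
  ¬x4 = 1 − 0.33 = 0.67
  ¬x4 ∨ x4 = min(1, a+b) on (0.67, 0.33) = 1.00
  ¬x4 = 1 − 0.33 = 0.67
  (¬x4 ∨ x4) ∨ ¬x4 = min(1, a+b) on (1.00, 0.67) = 1.00
  ¬((¬x4 ∨ x4) ∨ ¬x4) = 1 − 1.00 = 0.00
  → value = 0.0000
|0.0730 − 0.0000| = 0.073

0.073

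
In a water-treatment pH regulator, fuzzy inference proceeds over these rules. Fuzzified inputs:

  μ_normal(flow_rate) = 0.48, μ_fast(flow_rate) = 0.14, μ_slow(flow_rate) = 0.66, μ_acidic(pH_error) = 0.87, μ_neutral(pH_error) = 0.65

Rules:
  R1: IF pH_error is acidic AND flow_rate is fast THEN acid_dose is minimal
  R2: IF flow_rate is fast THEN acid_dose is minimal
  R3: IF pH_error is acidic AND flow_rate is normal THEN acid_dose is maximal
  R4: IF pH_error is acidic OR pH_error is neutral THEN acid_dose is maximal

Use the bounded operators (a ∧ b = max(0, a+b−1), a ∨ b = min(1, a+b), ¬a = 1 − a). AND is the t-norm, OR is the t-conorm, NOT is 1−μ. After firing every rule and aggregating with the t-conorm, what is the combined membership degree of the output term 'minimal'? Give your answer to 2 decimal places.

R1: acidic=0.87, fast=0.14; AND[max(0, a+b−1)] → w = 0.01
R2: fast=0.14 → w = 0.14
R3: acidic=0.87, normal=0.48; AND[max(0, a+b−1)] → w = 0.35
R4: acidic=0.87, neutral=0.65; OR[min(1, a+b)] → w = 1.00
Rules with consequent 'minimal': {R1, R2} → strengths 0.01, 0.14
Aggregate via t-conorm [min(1, a+b)]: 0.15

0.15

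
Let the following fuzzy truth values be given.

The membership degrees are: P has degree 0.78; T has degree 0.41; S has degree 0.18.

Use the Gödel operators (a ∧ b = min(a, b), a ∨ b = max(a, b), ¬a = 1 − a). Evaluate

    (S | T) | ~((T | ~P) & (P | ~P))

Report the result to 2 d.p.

S | T = max(a, b) on (0.18, 0.41) = 0.41
~P = 1 − 0.78 = 0.22
T | ~P = max(a, b) on (0.41, 0.22) = 0.41
~P = 1 − 0.78 = 0.22
P | ~P = max(a, b) on (0.78, 0.22) = 0.78
(T | ~P) & (P | ~P) = min(a, b) on (0.41, 0.78) = 0.41
~((T | ~P) & (P | ~P)) = 1 − 0.41 = 0.59
(S | T) | ~((T | ~P) & (P | ~P)) = max(a, b) on (0.41, 0.59) = 0.59

0.59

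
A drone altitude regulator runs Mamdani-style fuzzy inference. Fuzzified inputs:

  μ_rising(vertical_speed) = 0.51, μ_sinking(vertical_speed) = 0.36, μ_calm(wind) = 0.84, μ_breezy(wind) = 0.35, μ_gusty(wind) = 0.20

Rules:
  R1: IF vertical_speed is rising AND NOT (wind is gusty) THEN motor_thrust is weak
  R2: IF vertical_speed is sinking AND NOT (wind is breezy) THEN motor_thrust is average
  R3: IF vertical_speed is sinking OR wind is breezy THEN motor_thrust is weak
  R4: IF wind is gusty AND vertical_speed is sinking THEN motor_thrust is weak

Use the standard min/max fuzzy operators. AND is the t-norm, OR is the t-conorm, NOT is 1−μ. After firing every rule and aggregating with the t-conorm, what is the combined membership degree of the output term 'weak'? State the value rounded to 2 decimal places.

R1: rising=0.51, ¬gusty=1−0.20=0.80; AND[min(a, b)] → w = 0.51
R2: sinking=0.36, ¬breezy=1−0.35=0.65; AND[min(a, b)] → w = 0.36
R3: sinking=0.36, breezy=0.35; OR[max(a, b)] → w = 0.36
R4: gusty=0.20, sinking=0.36; AND[min(a, b)] → w = 0.20
Rules with consequent 'weak': {R1, R3, R4} → strengths 0.51, 0.36, 0.20
Aggregate via t-conorm [max(a, b)]: 0.51

0.51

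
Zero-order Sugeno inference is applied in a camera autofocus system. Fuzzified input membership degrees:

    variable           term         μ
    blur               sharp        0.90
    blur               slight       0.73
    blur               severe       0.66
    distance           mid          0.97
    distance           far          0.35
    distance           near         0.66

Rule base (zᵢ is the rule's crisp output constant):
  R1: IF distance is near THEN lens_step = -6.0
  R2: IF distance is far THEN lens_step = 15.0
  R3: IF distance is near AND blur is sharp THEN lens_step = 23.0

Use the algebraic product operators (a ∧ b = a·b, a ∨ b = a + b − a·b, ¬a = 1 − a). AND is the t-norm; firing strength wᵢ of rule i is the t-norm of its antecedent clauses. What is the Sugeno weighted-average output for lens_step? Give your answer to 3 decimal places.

R1 (z=-6.0): near=0.66 → w = 0.6600
R2 (z=15.0): far=0.35 → w = 0.3500
R3 (z=23.0): near=0.66, sharp=0.90; AND[a·b] → w = 0.5940
Weighted average = (0.6600·-6.0 + 0.3500·15.0 + 0.5940·23.0) / (0.6600 + 0.3500 + 0.5940)
  = 14.9520 / 1.6040 = 9.322

9.322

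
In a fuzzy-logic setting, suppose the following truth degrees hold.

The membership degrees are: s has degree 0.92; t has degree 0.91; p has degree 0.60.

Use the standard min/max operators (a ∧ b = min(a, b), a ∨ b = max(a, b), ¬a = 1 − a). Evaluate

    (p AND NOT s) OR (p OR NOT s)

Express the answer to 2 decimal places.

0.60

NOT s = 1 − 0.92 = 0.08
p AND NOT s = min(a, b) on (0.60, 0.08) = 0.08
NOT s = 1 − 0.92 = 0.08
p OR NOT s = max(a, b) on (0.60, 0.08) = 0.60
(p AND NOT s) OR (p OR NOT s) = max(a, b) on (0.08, 0.60) = 0.60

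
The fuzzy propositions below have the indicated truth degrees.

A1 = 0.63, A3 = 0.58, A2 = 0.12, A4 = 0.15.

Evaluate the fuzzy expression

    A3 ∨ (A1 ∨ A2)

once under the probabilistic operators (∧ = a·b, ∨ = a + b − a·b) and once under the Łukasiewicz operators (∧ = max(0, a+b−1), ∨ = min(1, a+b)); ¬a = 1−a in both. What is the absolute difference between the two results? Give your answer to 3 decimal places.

0.137

Under probabilistic:
  A1 ∨ A2 = a + b − a·b on (0.6300, 0.1200) = 0.6744
  A3 ∨ (A1 ∨ A2) = a + b − a·b on (0.5800, 0.6744) = 0.8632
  → value = 0.8632
Under Łukasiewicz:
  A1 ∨ A2 = min(1, a+b) on (0.63, 0.12) = 0.75
  A3 ∨ (A1 ∨ A2) = min(1, a+b) on (0.58, 0.75) = 1.00
  → value = 1.0000
|0.8632 − 1.0000| = 0.137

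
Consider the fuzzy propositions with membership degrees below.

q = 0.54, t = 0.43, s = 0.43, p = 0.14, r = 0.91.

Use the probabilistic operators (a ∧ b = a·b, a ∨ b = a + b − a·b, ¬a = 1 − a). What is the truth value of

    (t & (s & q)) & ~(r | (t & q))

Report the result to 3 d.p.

s & q = a·b on (0.4300, 0.5400) = 0.2322
t & (s & q) = a·b on (0.4300, 0.2322) = 0.0998
t & q = a·b on (0.4300, 0.5400) = 0.2322
r | (t & q) = a + b − a·b on (0.9100, 0.2322) = 0.9309
~(r | (t & q)) = 1 − 0.9309 = 0.0691
(t & (s & q)) & ~(r | (t & q)) = a·b on (0.0998, 0.0691) = 0.0069

0.007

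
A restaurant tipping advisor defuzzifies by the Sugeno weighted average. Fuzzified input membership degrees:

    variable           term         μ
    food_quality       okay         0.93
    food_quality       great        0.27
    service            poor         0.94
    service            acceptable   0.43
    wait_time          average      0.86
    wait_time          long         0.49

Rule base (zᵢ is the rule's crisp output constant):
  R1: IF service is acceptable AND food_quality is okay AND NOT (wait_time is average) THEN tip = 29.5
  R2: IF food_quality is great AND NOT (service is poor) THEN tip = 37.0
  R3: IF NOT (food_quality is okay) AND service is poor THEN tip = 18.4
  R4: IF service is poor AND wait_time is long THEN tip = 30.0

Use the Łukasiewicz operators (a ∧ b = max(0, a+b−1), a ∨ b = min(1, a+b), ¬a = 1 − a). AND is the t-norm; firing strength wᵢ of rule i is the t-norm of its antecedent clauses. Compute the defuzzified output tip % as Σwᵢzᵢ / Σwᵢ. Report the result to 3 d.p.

R1 (z=29.5): acceptable=0.43, okay=0.93, ¬average=1−0.86=0.14; AND[max(0, a+b−1)] → w = 0.00
R2 (z=37.0): great=0.27, ¬poor=1−0.94=0.06; AND[max(0, a+b−1)] → w = 0.00
R3 (z=18.4): ¬okay=1−0.93=0.07, poor=0.94; AND[max(0, a+b−1)] → w = 0.01
R4 (z=30.0): poor=0.94, long=0.49; AND[max(0, a+b−1)] → w = 0.43
Weighted average = (0.00·29.5 + 0.00·37.0 + 0.01·18.4 + 0.43·30.0) / (0.00 + 0.00 + 0.01 + 0.43)
  = 13.0840 / 0.4400 = 29.736

29.736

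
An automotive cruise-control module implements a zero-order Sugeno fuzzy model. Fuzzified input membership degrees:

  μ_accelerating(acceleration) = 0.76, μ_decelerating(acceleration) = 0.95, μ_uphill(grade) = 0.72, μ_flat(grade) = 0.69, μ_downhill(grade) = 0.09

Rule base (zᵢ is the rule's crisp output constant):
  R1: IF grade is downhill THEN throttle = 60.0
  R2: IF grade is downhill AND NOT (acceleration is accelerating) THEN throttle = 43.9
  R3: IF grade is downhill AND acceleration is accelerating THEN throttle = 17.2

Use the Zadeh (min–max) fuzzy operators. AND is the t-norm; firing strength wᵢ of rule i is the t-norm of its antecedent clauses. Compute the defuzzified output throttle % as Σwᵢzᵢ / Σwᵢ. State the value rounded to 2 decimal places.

R1 (z=60.0): downhill=0.09 → w = 0.09
R2 (z=43.9): downhill=0.09, ¬accelerating=1−0.76=0.24; AND[min(a, b)] → w = 0.09
R3 (z=17.2): downhill=0.09, accelerating=0.76; AND[min(a, b)] → w = 0.09
Weighted average = (0.09·60.0 + 0.09·43.9 + 0.09·17.2) / (0.09 + 0.09 + 0.09)
  = 10.8990 / 0.2700 = 40.37

40.37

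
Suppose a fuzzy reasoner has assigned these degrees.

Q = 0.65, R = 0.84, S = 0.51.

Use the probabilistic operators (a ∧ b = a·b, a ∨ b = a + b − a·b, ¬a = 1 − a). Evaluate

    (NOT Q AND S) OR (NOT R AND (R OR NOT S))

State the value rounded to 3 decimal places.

0.299

NOT Q = 1 − 0.6500 = 0.3500
NOT Q AND S = a·b on (0.3500, 0.5100) = 0.1785
NOT R = 1 − 0.8400 = 0.1600
NOT S = 1 − 0.5100 = 0.4900
R OR NOT S = a + b − a·b on (0.8400, 0.4900) = 0.9184
NOT R AND (R OR NOT S) = a·b on (0.1600, 0.9184) = 0.1469
(NOT Q AND S) OR (NOT R AND (R OR NOT S)) = a + b − a·b on (0.1785, 0.1469) = 0.2992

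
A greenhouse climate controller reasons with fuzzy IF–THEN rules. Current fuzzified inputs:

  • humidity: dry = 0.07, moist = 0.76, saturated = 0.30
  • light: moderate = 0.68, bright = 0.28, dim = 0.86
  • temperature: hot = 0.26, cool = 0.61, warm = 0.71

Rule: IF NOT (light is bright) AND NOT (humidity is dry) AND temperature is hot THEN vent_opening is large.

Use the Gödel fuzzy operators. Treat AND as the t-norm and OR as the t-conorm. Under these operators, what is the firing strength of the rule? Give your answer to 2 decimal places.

firing strength: ¬bright=1−0.28=0.72, ¬dry=1−0.07=0.93, hot=0.26; AND[min(a, b)] → w = 0.26

0.26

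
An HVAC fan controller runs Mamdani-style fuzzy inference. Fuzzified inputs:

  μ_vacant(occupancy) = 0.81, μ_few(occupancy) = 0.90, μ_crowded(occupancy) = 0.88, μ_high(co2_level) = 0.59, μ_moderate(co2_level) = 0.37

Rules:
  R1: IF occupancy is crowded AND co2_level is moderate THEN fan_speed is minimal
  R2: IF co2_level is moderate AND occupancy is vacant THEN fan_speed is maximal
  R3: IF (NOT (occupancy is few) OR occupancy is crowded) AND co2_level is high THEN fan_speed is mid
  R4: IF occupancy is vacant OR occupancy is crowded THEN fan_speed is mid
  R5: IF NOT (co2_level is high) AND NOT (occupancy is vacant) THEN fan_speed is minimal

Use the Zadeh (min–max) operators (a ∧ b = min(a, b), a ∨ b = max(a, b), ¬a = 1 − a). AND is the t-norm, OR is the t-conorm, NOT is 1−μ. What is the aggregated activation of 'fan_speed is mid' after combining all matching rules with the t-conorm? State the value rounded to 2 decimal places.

0.88

R1: crowded=0.88, moderate=0.37; AND[min(a, b)] → w = 0.37
R2: moderate=0.37, vacant=0.81; AND[min(a, b)] → w = 0.37
R3: (¬few=1−0.90=0.10 OR crowded=0.88) = 0.88; AND[min(a, b)] with high=0.59 → w = 0.59
R4: vacant=0.81, crowded=0.88; OR[max(a, b)] → w = 0.88
R5: ¬high=1−0.59=0.41, ¬vacant=1−0.81=0.19; AND[min(a, b)] → w = 0.19
Rules with consequent 'mid': {R3, R4} → strengths 0.59, 0.88
Aggregate via t-conorm [max(a, b)]: 0.88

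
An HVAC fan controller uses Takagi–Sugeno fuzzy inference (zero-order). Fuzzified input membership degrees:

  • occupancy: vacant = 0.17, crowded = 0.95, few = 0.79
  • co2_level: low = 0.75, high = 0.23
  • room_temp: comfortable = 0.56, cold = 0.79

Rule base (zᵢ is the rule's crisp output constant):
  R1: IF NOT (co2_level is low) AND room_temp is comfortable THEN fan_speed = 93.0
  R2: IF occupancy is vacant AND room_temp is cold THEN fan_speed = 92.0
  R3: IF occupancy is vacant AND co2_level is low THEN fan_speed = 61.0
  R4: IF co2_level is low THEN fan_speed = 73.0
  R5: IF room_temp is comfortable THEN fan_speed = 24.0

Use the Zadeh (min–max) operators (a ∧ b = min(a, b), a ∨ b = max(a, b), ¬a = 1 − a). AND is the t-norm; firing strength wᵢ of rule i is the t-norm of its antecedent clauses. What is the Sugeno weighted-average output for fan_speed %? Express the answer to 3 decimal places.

61.816

R1 (z=93.0): ¬low=1−0.75=0.25, comfortable=0.56; AND[min(a, b)] → w = 0.25
R2 (z=92.0): vacant=0.17, cold=0.79; AND[min(a, b)] → w = 0.17
R3 (z=61.0): vacant=0.17, low=0.75; AND[min(a, b)] → w = 0.17
R4 (z=73.0): low=0.75 → w = 0.75
R5 (z=24.0): comfortable=0.56 → w = 0.56
Weighted average = (0.25·93.0 + 0.17·92.0 + 0.17·61.0 + 0.75·73.0 + 0.56·24.0) / (0.25 + 0.17 + 0.17 + 0.75 + 0.56)
  = 117.4500 / 1.9000 = 61.816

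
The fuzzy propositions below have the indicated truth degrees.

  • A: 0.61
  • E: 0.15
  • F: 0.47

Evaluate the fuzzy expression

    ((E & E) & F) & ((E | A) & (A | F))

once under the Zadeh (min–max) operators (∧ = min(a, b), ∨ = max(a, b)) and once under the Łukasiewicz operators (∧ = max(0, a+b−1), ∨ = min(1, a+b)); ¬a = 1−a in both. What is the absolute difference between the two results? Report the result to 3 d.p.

Under Zadeh (min–max):
  E & E = min(a, b) on (0.15, 0.15) = 0.15
  (E & E) & F = min(a, b) on (0.15, 0.47) = 0.15
  E | A = max(a, b) on (0.15, 0.61) = 0.61
  A | F = max(a, b) on (0.61, 0.47) = 0.61
  (E | A) & (A | F) = min(a, b) on (0.61, 0.61) = 0.61
  ((E & E) & F) & ((E | A) & (A | F)) = min(a, b) on (0.15, 0.61) = 0.15
  → value = 0.1500
Under Łukasiewicz:
  E & E = max(0, a+b−1) on (0.15, 0.15) = 0.00
  (E & E) & F = max(0, a+b−1) on (0.00, 0.47) = 0.00
  E | A = min(1, a+b) on (0.15, 0.61) = 0.76
  A | F = min(1, a+b) on (0.61, 0.47) = 1.00
  (E | A) & (A | F) = max(0, a+b−1) on (0.76, 1.00) = 0.76
  ((E & E) & F) & ((E | A) & (A | F)) = max(0, a+b−1) on (0.00, 0.76) = 0.00
  → value = 0.0000
|0.1500 − 0.0000| = 0.150

0.150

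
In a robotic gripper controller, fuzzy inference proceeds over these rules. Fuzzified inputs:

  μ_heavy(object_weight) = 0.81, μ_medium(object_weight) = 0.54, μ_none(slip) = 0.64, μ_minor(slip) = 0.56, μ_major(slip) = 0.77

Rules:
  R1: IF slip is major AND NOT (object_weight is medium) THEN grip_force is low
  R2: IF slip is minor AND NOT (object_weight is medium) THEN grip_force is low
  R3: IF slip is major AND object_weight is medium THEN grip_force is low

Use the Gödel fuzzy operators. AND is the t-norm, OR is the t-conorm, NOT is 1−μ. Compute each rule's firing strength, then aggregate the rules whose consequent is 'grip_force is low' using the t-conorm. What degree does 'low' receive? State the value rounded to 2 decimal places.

0.54

R1: major=0.77, ¬medium=1−0.54=0.46; AND[min(a, b)] → w = 0.46
R2: minor=0.56, ¬medium=1−0.54=0.46; AND[min(a, b)] → w = 0.46
R3: major=0.77, medium=0.54; AND[min(a, b)] → w = 0.54
Rules with consequent 'low': {R1, R2, R3} → strengths 0.46, 0.46, 0.54
Aggregate via t-conorm [max(a, b)]: 0.54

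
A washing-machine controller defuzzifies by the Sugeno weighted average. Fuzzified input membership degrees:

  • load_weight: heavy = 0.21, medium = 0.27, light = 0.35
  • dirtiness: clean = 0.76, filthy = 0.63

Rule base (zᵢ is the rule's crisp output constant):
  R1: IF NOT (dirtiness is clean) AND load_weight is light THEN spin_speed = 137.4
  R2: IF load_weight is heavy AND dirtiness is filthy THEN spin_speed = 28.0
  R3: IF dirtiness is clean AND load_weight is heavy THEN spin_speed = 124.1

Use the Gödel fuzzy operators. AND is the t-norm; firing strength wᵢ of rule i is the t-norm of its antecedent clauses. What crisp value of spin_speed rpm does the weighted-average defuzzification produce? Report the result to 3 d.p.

98.359

R1 (z=137.4): ¬clean=1−0.76=0.24, light=0.35; AND[min(a, b)] → w = 0.24
R2 (z=28.0): heavy=0.21, filthy=0.63; AND[min(a, b)] → w = 0.21
R3 (z=124.1): clean=0.76, heavy=0.21; AND[min(a, b)] → w = 0.21
Weighted average = (0.24·137.4 + 0.21·28.0 + 0.21·124.1) / (0.24 + 0.21 + 0.21)
  = 64.9170 / 0.6600 = 98.359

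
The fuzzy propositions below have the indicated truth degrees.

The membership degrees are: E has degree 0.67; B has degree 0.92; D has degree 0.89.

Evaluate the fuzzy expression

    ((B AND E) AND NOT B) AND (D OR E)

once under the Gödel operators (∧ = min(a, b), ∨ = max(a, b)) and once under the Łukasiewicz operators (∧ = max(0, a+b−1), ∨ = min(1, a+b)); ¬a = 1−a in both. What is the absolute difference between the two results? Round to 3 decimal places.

Under Gödel:
  B AND E = min(a, b) on (0.92, 0.67) = 0.67
  NOT B = 1 − 0.92 = 0.08
  (B AND E) AND NOT B = min(a, b) on (0.67, 0.08) = 0.08
  D OR E = max(a, b) on (0.89, 0.67) = 0.89
  ((B AND E) AND NOT B) AND (D OR E) = min(a, b) on (0.08, 0.89) = 0.08
  → value = 0.0800
Under Łukasiewicz:
  B AND E = max(0, a+b−1) on (0.92, 0.67) = 0.59
  NOT B = 1 − 0.92 = 0.08
  (B AND E) AND NOT B = max(0, a+b−1) on (0.59, 0.08) = 0.00
  D OR E = min(1, a+b) on (0.89, 0.67) = 1.00
  ((B AND E) AND NOT B) AND (D OR E) = max(0, a+b−1) on (0.00, 1.00) = 0.00
  → value = 0.0000
|0.0800 − 0.0000| = 0.080

0.080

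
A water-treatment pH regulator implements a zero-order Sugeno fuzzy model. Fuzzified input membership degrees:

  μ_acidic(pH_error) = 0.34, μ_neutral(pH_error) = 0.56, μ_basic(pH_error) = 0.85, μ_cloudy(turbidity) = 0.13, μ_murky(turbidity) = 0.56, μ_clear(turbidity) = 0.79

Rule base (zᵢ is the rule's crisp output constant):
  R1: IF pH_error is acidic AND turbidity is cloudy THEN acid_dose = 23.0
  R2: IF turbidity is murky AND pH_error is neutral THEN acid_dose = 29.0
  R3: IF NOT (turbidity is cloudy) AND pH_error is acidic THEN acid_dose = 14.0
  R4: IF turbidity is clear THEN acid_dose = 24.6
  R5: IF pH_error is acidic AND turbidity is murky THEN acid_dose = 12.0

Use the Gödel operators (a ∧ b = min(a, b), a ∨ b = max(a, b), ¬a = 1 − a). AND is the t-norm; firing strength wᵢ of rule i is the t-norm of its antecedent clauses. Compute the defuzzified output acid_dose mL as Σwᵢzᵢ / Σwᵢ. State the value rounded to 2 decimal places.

R1 (z=23.0): acidic=0.34, cloudy=0.13; AND[min(a, b)] → w = 0.13
R2 (z=29.0): murky=0.56, neutral=0.56; AND[min(a, b)] → w = 0.56
R3 (z=14.0): ¬cloudy=1−0.13=0.87, acidic=0.34; AND[min(a, b)] → w = 0.34
R4 (z=24.6): clear=0.79 → w = 0.79
R5 (z=12.0): acidic=0.34, murky=0.56; AND[min(a, b)] → w = 0.34
Weighted average = (0.13·23.0 + 0.56·29.0 + 0.34·14.0 + 0.79·24.6 + 0.34·12.0) / (0.13 + 0.56 + 0.34 + 0.79 + 0.34)
  = 47.5040 / 2.1600 = 21.99

21.99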